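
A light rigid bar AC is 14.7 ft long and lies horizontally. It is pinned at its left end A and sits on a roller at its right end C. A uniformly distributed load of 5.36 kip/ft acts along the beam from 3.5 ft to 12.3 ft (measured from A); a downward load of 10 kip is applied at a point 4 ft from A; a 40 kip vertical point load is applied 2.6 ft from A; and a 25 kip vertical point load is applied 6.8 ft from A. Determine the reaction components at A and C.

A_x = 0, A_y = 75.46 kip, C_y = 46.71 kip

Resultant of the distributed load: 5.36 × 8.8 = 47.168 kip at 7.9 ft from A.
Moments about A: C_y·14.7 − (5.36·8.8)·7.9 − 10·4 − 40·2.6 − 25·6.8 = 0 → C_y = 686.6272/14.7 = 46.7093 ≈ 46.71 kip.
ΣF_y = 0: A_y + 46.7093 − 5.36·8.8 − 10 − 40 − 25 = 0 → A_y = 75.46 kip.
ΣF_x = 0: no horizontal applied forces, so A_x = 0.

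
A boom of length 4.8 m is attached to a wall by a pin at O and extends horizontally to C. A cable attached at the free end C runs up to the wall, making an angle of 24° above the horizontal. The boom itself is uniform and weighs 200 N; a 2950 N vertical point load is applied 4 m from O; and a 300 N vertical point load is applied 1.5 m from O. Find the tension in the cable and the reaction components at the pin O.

T = 6520 N, O_x = 5957 N, O_y = 797.9 N

ΣM about O: T·sin24°·4.8 − 200·2.4 − 2950·4 − 300·1.5 = 0 → T = 12730/(4.8·0.406737) = 6520.39 ≈ 6520 N.
ΣF_x = 0: O_x − T·cos24° = 0 → O_x = 6520.39 × 0.913545 = 5957 N.
ΣF_y = 0: O_y + T·sin24° − 200 − 2950 − 300 = 0 → O_y = 3450 − 6520.39 × 0.406737 = 797.9 N.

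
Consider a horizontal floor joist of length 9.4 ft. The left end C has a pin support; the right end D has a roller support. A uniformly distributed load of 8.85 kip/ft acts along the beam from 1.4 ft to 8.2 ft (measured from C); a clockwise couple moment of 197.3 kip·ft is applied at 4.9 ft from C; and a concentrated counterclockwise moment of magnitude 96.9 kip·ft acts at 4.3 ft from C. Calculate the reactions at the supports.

Resultant of the distributed load: 8.85 × 6.8 = 60.18 kip at 4.8 ft from C.
Taking moments about C: D_y·9.4 − (8.85·6.8)·4.8 − 197.3 + 96.9 = 0 → D_y = 389.264/9.4 = 41.4111 ≈ 41.41 kip.
ΣF_y = 0: C_y + 41.4111 − 8.85·6.8 = 0 → C_y = 18.77 kip.
ΣF_x = 0: no horizontal applied forces, so C_x = 0.

C_x = 0, C_y = 18.77 kip, D_y = 41.41 kip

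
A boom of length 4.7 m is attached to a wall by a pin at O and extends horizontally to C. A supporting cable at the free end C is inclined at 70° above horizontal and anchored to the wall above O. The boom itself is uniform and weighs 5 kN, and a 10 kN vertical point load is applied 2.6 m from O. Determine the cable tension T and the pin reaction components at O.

T = 8.547 kN, O_x = 2.923 kN, O_y = 6.968 kN

ΣM about O: T·sin70°·4.7 − 5·2.35 − 10·2.6 = 0 → T = 37.75/(4.7·0.939693) = 8.54738 ≈ 8.547 kN.
ΣF_x = 0: O_x − T·cos70° = 0 → O_x = 8.54738 × 0.34202 = 2.923 kN.
ΣF_y = 0: O_y + T·sin70° − 5 − 10 = 0 → O_y = 15 − 8.54738 × 0.939693 = 6.968 kN.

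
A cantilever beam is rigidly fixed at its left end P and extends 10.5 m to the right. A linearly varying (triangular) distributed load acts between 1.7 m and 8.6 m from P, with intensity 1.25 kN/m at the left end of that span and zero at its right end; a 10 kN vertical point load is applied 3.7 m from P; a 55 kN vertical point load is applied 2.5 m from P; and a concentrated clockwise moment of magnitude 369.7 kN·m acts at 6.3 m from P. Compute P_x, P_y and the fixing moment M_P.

P_x = 0, P_y = 69.31 kN, M_P = 561.5 kN·m

Resultant of the triangular load: ½ × 1.25 × 6.9 = 4.3125 kN, acting at 4 m from P (one-third of the span from the peak).
ΣF_x = 0: P_x = 0.
ΣF_y = 0: P_y − ½·1.25·6.9 − 10 − 55 = 0 → P_y = 69.31 kN.
ΣM about P: M_P − (½·1.25·6.9)·4 − 10·3.7 − 55·2.5 − 369.7 = 0 → M_P = 561.5 kN·m.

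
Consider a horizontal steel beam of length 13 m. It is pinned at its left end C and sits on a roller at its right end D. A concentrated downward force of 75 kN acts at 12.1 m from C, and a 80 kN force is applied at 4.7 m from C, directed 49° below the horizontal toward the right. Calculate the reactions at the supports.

C_x = -52.48 kN, C_y = 43.74 kN, D_y = 91.64 kN

ΣM about C: D_y·13 − 75·12.1 − 80·sin49°·4.7 = 0 → D_y = 1191.27/13 = 91.6362 ≈ 91.64 kN.
ΣF_y = 0: C_y + 91.6362 − 75 − 80·sin49° = 0 → C_y = 43.74 kN.
ΣF_x = 0: C_x + 80·cos49° = 0 → C_x = -52.48 kN.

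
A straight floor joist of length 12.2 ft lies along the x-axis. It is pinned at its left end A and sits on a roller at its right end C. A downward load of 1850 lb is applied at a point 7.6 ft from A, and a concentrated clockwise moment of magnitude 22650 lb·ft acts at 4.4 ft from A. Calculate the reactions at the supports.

A_x = 0, A_y = -1159 lb, C_y = 3009 lb

Moments about A: C_y·12.2 − 1850·7.6 − 22650 = 0 → C_y = 36710/12.2 = 3009.02 ≈ 3009 lb.
ΣF_y = 0: A_y + 3009.02 − 1850 = 0 → A_y = -1159 lb.
ΣF_x = 0: no horizontal applied forces, so A_x = 0.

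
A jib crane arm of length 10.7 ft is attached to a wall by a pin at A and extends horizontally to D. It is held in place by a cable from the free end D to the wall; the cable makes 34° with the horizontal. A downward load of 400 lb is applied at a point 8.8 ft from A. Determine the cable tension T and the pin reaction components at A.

ΣM about A: T·sin34°·10.7 − 400·8.8 = 0 → T = 3520/(10.7·0.559193) = 588.298 ≈ 588.3 lb.
ΣF_x = 0: A_x − T·cos34° = 0 → A_x = 588.298 × 0.829038 = 487.7 lb.
ΣF_y = 0: A_y + T·sin34° − 400 = 0 → A_y = 400 − 588.298 × 0.559193 = 71.03 lb.

T = 588.3 lb, A_x = 487.7 lb, A_y = 71.03 lb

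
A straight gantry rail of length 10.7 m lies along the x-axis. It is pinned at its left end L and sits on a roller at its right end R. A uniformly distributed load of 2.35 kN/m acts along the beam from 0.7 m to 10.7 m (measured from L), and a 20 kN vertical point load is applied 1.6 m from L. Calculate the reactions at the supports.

Resultant of the distributed load: 2.35 × 10 = 23.5 kN at 5.7 m from L.
ΣM about L: R_y·10.7 − (2.35·10)·5.7 − 20·1.6 = 0 → R_y = 165.95/10.7 = 15.5093 ≈ 15.51 kN.
ΣF_y = 0: L_y + 15.5093 − 2.35·10 − 20 = 0 → L_y = 27.99 kN.
ΣF_x = 0: no horizontal applied forces, so L_x = 0.

L_x = 0, L_y = 27.99 kN, R_y = 15.51 kN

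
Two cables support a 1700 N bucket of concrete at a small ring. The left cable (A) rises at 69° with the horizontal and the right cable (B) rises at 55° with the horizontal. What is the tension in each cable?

T_A = 1176 N, T_B = 734.9 N

ΣF_x = 0: −T_A·cos69° + T_B·cos55° = 0 → T_B = 0.624795·T_A.
ΣF_y = 0: T_A·sin69° + T_B·sin55° = 1700.
Substitute: T_A·(0.93358 + 0.624795·0.819152) = 1700 → T_A = 1176.16 ≈ 1176 N.
Then T_B = 0.624795 × 1176.16 = 734.9 N.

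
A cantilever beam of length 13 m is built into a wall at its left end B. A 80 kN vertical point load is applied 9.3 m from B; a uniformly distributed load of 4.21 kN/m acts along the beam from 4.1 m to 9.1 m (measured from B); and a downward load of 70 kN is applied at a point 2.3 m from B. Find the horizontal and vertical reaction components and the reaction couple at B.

Resultant of the distributed load: 4.21 × 5 = 21.05 kN at 6.6 m from B.
ΣF_x = 0: B_x = 0.
ΣF_y = 0: B_y − 80 − 4.21·5 − 70 = 0 → B_y = 171.1 kN.
ΣM about B: M_B − 80·9.3 − (4.21·5)·6.6 − 70·2.3 = 0 → M_B = 1044 kN·m.

B_x = 0, B_y = 171.1 kN, M_B = 1044 kN·m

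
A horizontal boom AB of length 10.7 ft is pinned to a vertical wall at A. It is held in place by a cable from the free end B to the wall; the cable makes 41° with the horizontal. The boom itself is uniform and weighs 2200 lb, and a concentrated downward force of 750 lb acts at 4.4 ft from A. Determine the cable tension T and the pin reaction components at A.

T = 2147 lb, A_x = 1620 lb, A_y = 1542 lb

ΣM about A: T·sin41°·10.7 − 2200·5.35 − 750·4.4 = 0 → T = 15070/(10.7·0.656059) = 2146.78 ≈ 2147 lb.
ΣF_x = 0: A_x − T·cos41° = 0 → A_x = 2146.78 × 0.75471 = 1620 lb.
ΣF_y = 0: A_y + T·sin41° − 2200 − 750 = 0 → A_y = 2950 − 2146.78 × 0.656059 = 1542 lb.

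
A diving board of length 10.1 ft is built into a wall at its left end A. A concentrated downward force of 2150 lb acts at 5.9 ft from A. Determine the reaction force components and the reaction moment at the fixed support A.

ΣF_x = 0: A_x = 0.
ΣF_y = 0: A_y − 2150 = 0 → A_y = 2150 lb.
ΣM about A: M_A − 2150·5.9 = 0 → M_A = 12680 lb·ft.

A_x = 0, A_y = 2150 lb, M_A = 12680 lb·ft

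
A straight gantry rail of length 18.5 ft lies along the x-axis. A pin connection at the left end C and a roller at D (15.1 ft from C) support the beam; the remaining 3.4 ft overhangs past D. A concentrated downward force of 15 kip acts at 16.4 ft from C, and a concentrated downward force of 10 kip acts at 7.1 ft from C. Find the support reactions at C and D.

C_x = 0, C_y = 4.007 kip, D_y = 20.99 kip

Moments about C: D_y·15.1 − 15·16.4 − 10·7.1 = 0 → D_y = 317/15.1 = 20.9934 ≈ 20.99 kip.
ΣF_y = 0: C_y + 20.9934 − 15 − 10 = 0 → C_y = 4.007 kip.
ΣF_x = 0: no horizontal applied forces, so C_x = 0.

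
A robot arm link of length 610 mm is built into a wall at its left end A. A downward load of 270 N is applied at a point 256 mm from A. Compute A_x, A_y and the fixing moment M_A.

ΣF_x = 0: A_x = 0.
ΣF_y = 0: A_y − 270 = 0 → A_y = 270.0 N.
ΣM about A: M_A − 270·256 = 0 → M_A = 69120 N·mm.

A_x = 0, A_y = 270.0 N, M_A = 69120 N·mm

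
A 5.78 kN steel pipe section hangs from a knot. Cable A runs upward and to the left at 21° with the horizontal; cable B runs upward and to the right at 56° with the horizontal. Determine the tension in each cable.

ΣF_x = 0: −T_A·cos21° + T_B·cos56° = 0 → T_B = 1.66951·T_A.
ΣF_y = 0: T_A·sin21° + T_B·sin56° = 5.78.
Substitute: T_A·(0.358368 + 1.66951·0.829038) = 5.78 → T_A = 3.31716 ≈ 3.317 kN.
Then T_B = 1.66951 × 3.31716 = 5.538 kN.

T_A = 3.317 kN, T_B = 5.538 kN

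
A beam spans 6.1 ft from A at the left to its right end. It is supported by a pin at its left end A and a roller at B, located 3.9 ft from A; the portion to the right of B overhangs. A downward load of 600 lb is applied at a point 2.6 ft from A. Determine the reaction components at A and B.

ΣM about A: B_y·3.9 − 600·2.6 = 0 → B_y = 1560/3.9 = 400.0 lb.
ΣF_y = 0: A_y + 400 − 600 = 0 → A_y = 200.0 lb.
ΣF_x = 0: no horizontal applied forces, so A_x = 0.

A_x = 0, A_y = 200.0 lb, B_y = 400.0 lb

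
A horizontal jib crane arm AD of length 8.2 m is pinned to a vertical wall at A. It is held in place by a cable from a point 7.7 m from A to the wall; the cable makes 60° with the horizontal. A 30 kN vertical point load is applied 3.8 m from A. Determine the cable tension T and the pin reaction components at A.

ΣM about A: T·sin60°·7.7 − 30·3.8 = 0 → T = 114/(7.7·0.866025) = 17.0956 ≈ 17.10 kN.
ΣF_x = 0: A_x − T·cos60° = 0 → A_x = 17.0956 × 0.5 = 8.548 kN.
ΣF_y = 0: A_y + T·sin60° − 30 = 0 → A_y = 30 − 17.0956 × 0.866025 = 15.19 kN.

T = 17.10 kN, A_x = 8.548 kN, A_y = 15.19 kN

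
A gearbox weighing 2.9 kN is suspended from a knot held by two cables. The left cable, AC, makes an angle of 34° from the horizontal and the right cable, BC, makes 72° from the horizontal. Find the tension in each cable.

ΣF_x = 0: −T_AC·cos34° + T_BC·cos72° = 0 → T_BC = 2.68282·T_AC.
ΣF_y = 0: T_AC·sin34° + T_BC·sin72° = 2.9.
Substitute: T_AC·(0.559193 + 2.68282·0.951057) = 2.9 → T_AC = 0.932264 ≈ 0.9323 kN.
Then T_BC = 2.68282 × 0.932264 = 2.501 kN.

T_AC = 0.9323 kN, T_BC = 2.501 kN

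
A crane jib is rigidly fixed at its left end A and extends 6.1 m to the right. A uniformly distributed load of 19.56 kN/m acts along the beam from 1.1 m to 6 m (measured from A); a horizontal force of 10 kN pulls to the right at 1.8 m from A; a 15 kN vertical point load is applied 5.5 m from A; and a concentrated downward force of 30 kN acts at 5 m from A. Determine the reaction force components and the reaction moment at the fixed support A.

Resultant of the distributed load: 19.56 × 4.9 = 95.844 kN at 3.55 m from A.
ΣF_x = 0: A_x + 10 = 0 → A_x = -10.00 kN.
ΣF_y = 0: A_y − 19.56·4.9 − 15 − 30 = 0 → A_y = 140.8 kN.
ΣM about A: M_A − (19.56·4.9)·3.55 − 15·5.5 − 30·5 = 0 → M_A = 572.7 kN·m.

A_x = -10.00 kN, A_y = 140.8 kN, M_A = 572.7 kN·m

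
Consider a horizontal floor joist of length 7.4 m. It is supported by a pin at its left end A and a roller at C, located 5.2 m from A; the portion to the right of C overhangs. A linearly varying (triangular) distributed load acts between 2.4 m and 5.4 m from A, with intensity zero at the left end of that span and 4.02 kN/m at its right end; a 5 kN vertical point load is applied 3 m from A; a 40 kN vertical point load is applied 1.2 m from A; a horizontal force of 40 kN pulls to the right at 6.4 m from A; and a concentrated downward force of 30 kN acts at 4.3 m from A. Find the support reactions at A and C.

Resultant of the triangular load: ½ × 4.02 × 3 = 6.03 kN, acting at 4.4 m from A (one-third of the span from the peak).
Moments about A: C_y·5.2 − (½·4.02·3)·4.4 − 5·3 − 40·1.2 − 30·4.3 = 0 → C_y = 218.532/5.2 = 42.0254 ≈ 42.03 kN.
ΣF_y = 0: A_y + 42.0254 − ½·4.02·3 − 5 − 40 − 30 = 0 → A_y = 39.00 kN.
ΣF_x = 0: A_x + 40 = 0 → A_x = -40.00 kN.

A_x = -40.00 kN, A_y = 39.00 kN, C_y = 42.03 kN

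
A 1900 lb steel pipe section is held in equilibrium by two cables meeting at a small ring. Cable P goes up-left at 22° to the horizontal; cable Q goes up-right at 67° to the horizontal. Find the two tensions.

T_P = 742.5 lb, T_Q = 1762 lb

ΣF_x = 0: −T_P·cos22° + T_Q·cos67° = 0 → T_Q = 2.37295·T_P.
ΣF_y = 0: T_P·sin22° + T_Q·sin67° = 1900.
Substitute: T_P·(0.374607 + 2.37295·0.920505) = 1900 → T_P = 742.501 ≈ 742.5 lb.
Then T_Q = 2.37295 × 742.501 = 1762 lb.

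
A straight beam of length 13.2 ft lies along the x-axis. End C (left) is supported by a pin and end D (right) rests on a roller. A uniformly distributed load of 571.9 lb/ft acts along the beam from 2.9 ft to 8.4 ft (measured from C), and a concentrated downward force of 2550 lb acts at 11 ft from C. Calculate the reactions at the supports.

C_x = 0, C_y = 2224 lb, D_y = 3471 lb

Resultant of the distributed load: 571.9 × 5.5 = 3145.45 lb at 5.65 ft from C.
Moments about C: D_y·13.2 − (571.9·5.5)·5.65 − 2550·11 = 0 → D_y = 45821.7925/13.2 = 3471.35 ≈ 3471 lb.
ΣF_y = 0: C_y + 3471.35 − 571.9·5.5 − 2550 = 0 → C_y = 2224 lb.
ΣF_x = 0: no horizontal applied forces, so C_x = 0.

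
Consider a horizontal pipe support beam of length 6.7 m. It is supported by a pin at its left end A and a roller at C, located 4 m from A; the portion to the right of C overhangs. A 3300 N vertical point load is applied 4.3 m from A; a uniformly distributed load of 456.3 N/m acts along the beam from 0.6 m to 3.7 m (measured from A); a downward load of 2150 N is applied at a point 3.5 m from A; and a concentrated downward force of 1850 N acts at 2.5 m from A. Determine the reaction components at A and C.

A_x = 0, A_y = 1369 N, C_y = 7345 N

Resultant of the distributed load: 456.3 × 3.1 = 1414.53 N at 2.15 m from A.
Moments about A: C_y·4 − 3300·4.3 − (456.3·3.1)·2.15 − 2150·3.5 − 1850·2.5 = 0 → C_y = 29381.2395/4 = 7345.31 ≈ 7345 N.
ΣF_y = 0: A_y + 7345.31 − 3300 − 456.3·3.1 − 2150 − 1850 = 0 → A_y = 1369 N.
ΣF_x = 0: no horizontal applied forces, so A_x = 0.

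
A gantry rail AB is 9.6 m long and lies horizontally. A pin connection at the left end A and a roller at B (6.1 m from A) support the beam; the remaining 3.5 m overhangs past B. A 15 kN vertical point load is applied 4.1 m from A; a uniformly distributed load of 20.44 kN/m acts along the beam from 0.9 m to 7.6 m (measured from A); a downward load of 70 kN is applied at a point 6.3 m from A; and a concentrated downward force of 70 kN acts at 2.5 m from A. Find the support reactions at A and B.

A_x = 0, A_y = 85.47 kN, B_y = 206.5 kN

Resultant of the distributed load: 20.44 × 6.7 = 136.948 kN at 4.25 m from A.
Taking moments about A: B_y·6.1 − 15·4.1 − (20.44·6.7)·4.25 − 70·6.3 − 70·2.5 = 0 → B_y = 1259.529/6.1 = 206.48 ≈ 206.5 kN.
ΣF_y = 0: A_y + 206.48 − 15 − 20.44·6.7 − 70 − 70 = 0 → A_y = 85.47 kN.
ΣF_x = 0: no horizontal applied forces, so A_x = 0.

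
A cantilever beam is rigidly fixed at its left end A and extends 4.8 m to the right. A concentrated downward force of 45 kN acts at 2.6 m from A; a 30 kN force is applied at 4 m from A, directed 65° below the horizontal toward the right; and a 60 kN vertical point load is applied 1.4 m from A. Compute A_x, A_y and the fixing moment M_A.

A_x = -12.68 kN, A_y = 132.2 kN, M_A = 309.8 kN·m

ΣF_x = 0: A_x + 30·cos65° = 0 → A_x = -12.68 kN.
ΣF_y = 0: A_y − 45 − 30·sin65° − 60 = 0 → A_y = 132.2 kN.
ΣM about A: M_A − 45·2.6 − 30·sin65°·4 − 60·1.4 = 0 → M_A = 309.8 kN·m.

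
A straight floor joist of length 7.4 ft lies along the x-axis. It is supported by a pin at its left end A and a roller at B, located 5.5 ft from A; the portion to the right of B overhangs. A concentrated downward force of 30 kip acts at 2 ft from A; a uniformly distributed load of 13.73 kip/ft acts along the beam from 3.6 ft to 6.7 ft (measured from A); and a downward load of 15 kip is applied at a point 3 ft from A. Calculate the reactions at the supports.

A_x = 0, A_y = 28.62 kip, B_y = 58.95 kip

Resultant of the distributed load: 13.73 × 3.1 = 42.563 kip at 5.15 ft from A.
Moments about A: B_y·5.5 − 30·2 − (13.73·3.1)·5.15 − 15·3 = 0 → B_y = 324.19945/5.5 = 58.9454 ≈ 58.95 kip.
ΣF_y = 0: A_y + 58.9454 − 30 − 13.73·3.1 − 15 = 0 → A_y = 28.62 kip.
ΣF_x = 0: no horizontal applied forces, so A_x = 0.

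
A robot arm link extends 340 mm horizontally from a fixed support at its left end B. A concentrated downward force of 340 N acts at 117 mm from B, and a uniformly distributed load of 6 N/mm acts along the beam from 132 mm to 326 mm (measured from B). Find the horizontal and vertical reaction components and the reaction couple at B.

B_x = 0, B_y = 1504 N, M_B = 306300 N·mm

Resultant of the distributed load: 6 × 194 = 1164 N at 229 mm from B.
ΣF_x = 0: B_x = 0.
ΣF_y = 0: B_y − 340 − 6·194 = 0 → B_y = 1504 N.
ΣM about B: M_B − 340·117 − (6·194)·229 = 0 → M_B = 306300 N·mm.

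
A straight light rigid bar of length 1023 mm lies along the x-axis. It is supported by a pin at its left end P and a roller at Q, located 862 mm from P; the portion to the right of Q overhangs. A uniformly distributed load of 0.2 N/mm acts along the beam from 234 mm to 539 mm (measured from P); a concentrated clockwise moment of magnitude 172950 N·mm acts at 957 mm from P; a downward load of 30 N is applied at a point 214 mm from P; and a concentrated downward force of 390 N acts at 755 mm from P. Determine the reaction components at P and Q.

Resultant of the distributed load: 0.2 × 305 = 61 N at 386.5 mm from P.
ΣM about P: Q_y·862 − (0.2·305)·386.5 − 172950 − 30·214 − 390·755 = 0 → Q_y = 497396.5/862 = 577.026 ≈ 577.0 N.
ΣF_y = 0: P_y + 577.026 − 0.2·305 − 30 − 390 = 0 → P_y = -96.03 N.
ΣF_x = 0: no horizontal applied forces, so P_x = 0.

P_x = 0, P_y = -96.03 N, Q_y = 577.0 N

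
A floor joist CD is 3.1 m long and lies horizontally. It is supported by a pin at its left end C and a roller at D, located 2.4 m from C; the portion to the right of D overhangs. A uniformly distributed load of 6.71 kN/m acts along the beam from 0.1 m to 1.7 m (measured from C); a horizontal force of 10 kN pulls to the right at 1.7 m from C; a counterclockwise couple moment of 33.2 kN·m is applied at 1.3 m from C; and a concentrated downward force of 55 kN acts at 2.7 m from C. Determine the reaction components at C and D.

C_x = -10.00 kN, C_y = 13.67 kN, D_y = 52.07 kN

Resultant of the distributed load: 6.71 × 1.6 = 10.736 kN at 0.9 m from C.
ΣM about C: D_y·2.4 − (6.71·1.6)·0.9 + 33.2 − 55·2.7 = 0 → D_y = 124.9624/2.4 = 52.0677 ≈ 52.07 kN.
ΣF_y = 0: C_y + 52.0677 − 6.71·1.6 − 55 = 0 → C_y = 13.67 kN.
ΣF_x = 0: C_x + 10 = 0 → C_x = -10.00 kN.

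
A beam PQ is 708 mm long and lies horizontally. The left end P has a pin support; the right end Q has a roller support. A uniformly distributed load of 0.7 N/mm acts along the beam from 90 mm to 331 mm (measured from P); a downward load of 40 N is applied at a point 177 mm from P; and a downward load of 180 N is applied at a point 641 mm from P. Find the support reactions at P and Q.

Resultant of the distributed load: 0.7 × 241 = 168.7 N at 210.5 mm from P.
ΣM about P: Q_y·708 − (0.7·241)·210.5 − 40·177 − 180·641 = 0 → Q_y = 157971.35/708 = 223.123 ≈ 223.1 N.
ΣF_y = 0: P_y + 223.123 − 0.7·241 − 40 − 180 = 0 → P_y = 165.6 N.
ΣF_x = 0: no horizontal applied forces, so P_x = 0.

P_x = 0, P_y = 165.6 N, Q_y = 223.1 N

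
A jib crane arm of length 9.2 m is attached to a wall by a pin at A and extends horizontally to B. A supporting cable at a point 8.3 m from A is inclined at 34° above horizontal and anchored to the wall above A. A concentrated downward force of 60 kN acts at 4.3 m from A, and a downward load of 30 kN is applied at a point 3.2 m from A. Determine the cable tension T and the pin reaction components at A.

ΣM about A: T·sin34°·8.3 − 60·4.3 − 30·3.2 = 0 → T = 354/(8.3·0.559193) = 76.2717 ≈ 76.27 kN.
ΣF_x = 0: A_x − T·cos34° = 0 → A_x = 76.2717 × 0.829038 = 63.23 kN.
ΣF_y = 0: A_y + T·sin34° − 60 − 30 = 0 → A_y = 90 − 76.2717 × 0.559193 = 47.35 kN.

T = 76.27 kN, A_x = 63.23 kN, A_y = 47.35 kN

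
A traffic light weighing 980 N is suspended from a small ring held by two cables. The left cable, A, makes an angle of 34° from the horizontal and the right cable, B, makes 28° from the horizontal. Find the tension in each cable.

ΣF_x = 0: −T_A·cos34° + T_B·cos28° = 0 → T_B = 0.938943·T_A.
ΣF_y = 0: T_A·sin34° + T_B·sin28° = 980.
Substitute: T_A·(0.559193 + 0.938943·0.469472) = 980 → T_A = 980.0 N.
Then T_B = 0.938943 × 980 = 920.2 N.

T_A = 980.0 N, T_B = 920.2 N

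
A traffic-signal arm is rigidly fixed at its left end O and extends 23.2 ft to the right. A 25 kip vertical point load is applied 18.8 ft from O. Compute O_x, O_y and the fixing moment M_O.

O_x = 0, O_y = 25.00 kip, M_O = 470.0 kip·ft

ΣF_x = 0: O_x = 0.
ΣF_y = 0: O_y − 25 = 0 → O_y = 25.00 kip.
ΣM about O: M_O − 25·18.8 = 0 → M_O = 470.0 kip·ft.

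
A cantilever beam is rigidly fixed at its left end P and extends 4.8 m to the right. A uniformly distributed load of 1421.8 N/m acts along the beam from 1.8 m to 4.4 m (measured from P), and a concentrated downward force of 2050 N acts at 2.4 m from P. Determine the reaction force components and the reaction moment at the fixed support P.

P_x = 0, P_y = 5747 N, M_P = 16380 N·m

Resultant of the distributed load: 1421.8 × 2.6 = 3696.68 N at 3.1 m from P.
ΣF_x = 0: P_x = 0.
ΣF_y = 0: P_y − 1421.8·2.6 − 2050 = 0 → P_y = 5747 N.
ΣM about P: M_P − (1421.8·2.6)·3.1 − 2050·2.4 = 0 → M_P = 16380 N·m.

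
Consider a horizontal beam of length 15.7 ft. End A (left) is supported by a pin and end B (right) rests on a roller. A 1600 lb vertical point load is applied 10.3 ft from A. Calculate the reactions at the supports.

Taking moments about A: B_y·15.7 − 1600·10.3 = 0 → B_y = 16480/15.7 = 1049.68 ≈ 1050 lb.
ΣF_y = 0: A_y + 1049.68 − 1600 = 0 → A_y = 550.3 lb.
ΣF_x = 0: no horizontal applied forces, so A_x = 0.

A_x = 0, A_y = 550.3 lb, B_y = 1050 lb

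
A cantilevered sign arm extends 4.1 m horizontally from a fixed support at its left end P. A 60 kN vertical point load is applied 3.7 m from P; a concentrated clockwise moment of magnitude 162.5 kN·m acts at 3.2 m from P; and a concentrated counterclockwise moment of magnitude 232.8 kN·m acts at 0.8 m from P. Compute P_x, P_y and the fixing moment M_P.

P_x = 0, P_y = 60.00 kN, M_P = 151.7 kN·m

ΣF_x = 0: P_x = 0.
ΣF_y = 0: P_y − 60 = 0 → P_y = 60.00 kN.
ΣM about P: M_P − 60·3.7 − 162.5 + 232.8 = 0 → M_P = 151.7 kN·m.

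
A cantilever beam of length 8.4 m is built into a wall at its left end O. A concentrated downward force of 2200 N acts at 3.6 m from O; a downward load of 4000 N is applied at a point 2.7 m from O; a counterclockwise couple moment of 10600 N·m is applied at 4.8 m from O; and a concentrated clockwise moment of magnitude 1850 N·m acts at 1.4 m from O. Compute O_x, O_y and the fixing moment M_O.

O_x = 0, O_y = 6200 N, M_O = 9970 N·m

ΣF_x = 0: O_x = 0.
ΣF_y = 0: O_y − 2200 − 4000 = 0 → O_y = 6200 N.
ΣM about O: M_O − 2200·3.6 − 4000·2.7 + 10600 − 1850 = 0 → M_O = 9970 N·m.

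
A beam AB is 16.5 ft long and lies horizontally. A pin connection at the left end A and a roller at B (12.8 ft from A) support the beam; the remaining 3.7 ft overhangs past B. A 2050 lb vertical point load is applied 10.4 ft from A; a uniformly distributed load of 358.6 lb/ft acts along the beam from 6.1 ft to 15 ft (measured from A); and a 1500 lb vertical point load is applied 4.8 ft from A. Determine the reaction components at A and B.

Resultant of the distributed load: 358.6 × 8.9 = 3191.54 lb at 10.55 ft from A.
Taking moments about A: B_y·12.8 − 2050·10.4 − (358.6·8.9)·10.55 − 1500·4.8 = 0 → B_y = 62190.747/12.8 = 4858.65 ≈ 4859 lb.
ΣF_y = 0: A_y + 4858.65 − 2050 − 358.6·8.9 − 1500 = 0 → A_y = 1883 lb.
ΣF_x = 0: no horizontal applied forces, so A_x = 0.

A_x = 0, A_y = 1883 lb, B_y = 4859 lb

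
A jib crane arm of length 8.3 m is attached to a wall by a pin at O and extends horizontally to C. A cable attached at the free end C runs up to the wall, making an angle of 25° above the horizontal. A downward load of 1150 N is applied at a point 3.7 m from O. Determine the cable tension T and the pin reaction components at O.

ΣM about O: T·sin25°·8.3 − 1150·3.7 = 0 → T = 4255/(8.3·0.422618) = 1213.04 ≈ 1213 N.
ΣF_x = 0: O_x − T·cos25° = 0 → O_x = 1213.04 × 0.906308 = 1099 N.
ΣF_y = 0: O_y + T·sin25° − 1150 = 0 → O_y = 1150 − 1213.04 × 0.422618 = 637.3 N.

T = 1213 N, O_x = 1099 N, O_y = 637.3 N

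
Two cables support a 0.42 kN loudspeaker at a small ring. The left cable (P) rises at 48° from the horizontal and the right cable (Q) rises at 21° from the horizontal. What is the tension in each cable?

ΣF_x = 0: −T_P·cos48° + T_Q·cos21° = 0 → T_Q = 0.716736·T_P.
ΣF_y = 0: T_P·sin48° + T_Q·sin21° = 0.42.
Substitute: T_P·(0.743145 + 0.716736·0.358368) = 0.42 → T_P = 0.4200 kN.
Then T_Q = 0.716736 × 0.42 = 0.3010 kN.

T_P = 0.4200 kN, T_Q = 0.3010 kN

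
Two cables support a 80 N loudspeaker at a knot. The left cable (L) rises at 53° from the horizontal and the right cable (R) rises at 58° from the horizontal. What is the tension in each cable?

ΣF_x = 0: −T_L·cos53° + T_R·cos58° = 0 → T_R = 1.13567·T_L.
ΣF_y = 0: T_L·sin53° + T_R·sin58° = 80.
Substitute: T_L·(0.798636 + 1.13567·0.848048) = 80 → T_L = 45.4097 ≈ 45.41 N.
Then T_R = 1.13567 × 45.4097 = 51.57 N.

T_L = 45.41 N, T_R = 51.57 N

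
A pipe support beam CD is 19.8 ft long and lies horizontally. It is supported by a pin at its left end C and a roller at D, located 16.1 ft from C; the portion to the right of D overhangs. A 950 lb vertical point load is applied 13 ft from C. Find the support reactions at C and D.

C_x = 0, C_y = 182.9 lb, D_y = 767.1 lb

Taking moments about C: D_y·16.1 − 950·13 = 0 → D_y = 12350/16.1 = 767.081 ≈ 767.1 lb.
ΣF_y = 0: C_y + 767.081 − 950 = 0 → C_y = 182.9 lb.
ΣF_x = 0: no horizontal applied forces, so C_x = 0.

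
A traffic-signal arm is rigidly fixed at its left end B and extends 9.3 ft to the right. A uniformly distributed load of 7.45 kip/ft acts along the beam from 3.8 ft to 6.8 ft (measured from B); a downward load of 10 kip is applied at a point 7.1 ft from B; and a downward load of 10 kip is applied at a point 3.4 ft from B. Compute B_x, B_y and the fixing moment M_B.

Resultant of the distributed load: 7.45 × 3 = 22.35 kip at 5.3 ft from B.
ΣF_x = 0: B_x = 0.
ΣF_y = 0: B_y − 7.45·3 − 10 − 10 = 0 → B_y = 42.35 kip.
ΣM about B: M_B − (7.45·3)·5.3 − 10·7.1 − 10·3.4 = 0 → M_B = 223.5 kip·ft.

B_x = 0, B_y = 42.35 kip, M_B = 223.5 kip·ft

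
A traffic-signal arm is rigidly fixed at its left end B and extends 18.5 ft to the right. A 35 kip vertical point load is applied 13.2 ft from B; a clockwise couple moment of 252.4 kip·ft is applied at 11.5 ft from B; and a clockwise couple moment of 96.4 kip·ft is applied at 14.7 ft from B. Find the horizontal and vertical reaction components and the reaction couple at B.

ΣF_x = 0: B_x = 0.
ΣF_y = 0: B_y − 35 = 0 → B_y = 35.00 kip.
ΣM about B: M_B − 35·13.2 − 252.4 − 96.4 = 0 → M_B = 810.8 kip·ft.

B_x = 0, B_y = 35.00 kip, M_B = 810.8 kip·ft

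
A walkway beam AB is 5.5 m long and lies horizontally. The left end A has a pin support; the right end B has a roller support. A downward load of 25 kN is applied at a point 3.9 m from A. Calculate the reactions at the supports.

Taking moments about A: B_y·5.5 − 25·3.9 = 0 → B_y = 97.5/5.5 = 17.7273 ≈ 17.73 kN.
ΣF_y = 0: A_y + 17.7273 − 25 = 0 → A_y = 7.273 kN.
ΣF_x = 0: no horizontal applied forces, so A_x = 0.

A_x = 0, A_y = 7.273 kN, B_y = 17.73 kN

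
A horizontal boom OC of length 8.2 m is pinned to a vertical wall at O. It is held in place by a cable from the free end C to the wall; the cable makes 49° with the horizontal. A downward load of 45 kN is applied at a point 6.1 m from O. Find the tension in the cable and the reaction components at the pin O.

T = 44.36 kN, O_x = 29.10 kN, O_y = 11.52 kN

ΣM about O: T·sin49°·8.2 − 45·6.1 = 0 → T = 274.5/(8.2·0.75471) = 44.3556 ≈ 44.36 kN.
ΣF_x = 0: O_x − T·cos49° = 0 → O_x = 44.3556 × 0.656059 = 29.10 kN.
ΣF_y = 0: O_y + T·sin49° − 45 = 0 → O_y = 45 − 44.3556 × 0.75471 = 11.52 kN.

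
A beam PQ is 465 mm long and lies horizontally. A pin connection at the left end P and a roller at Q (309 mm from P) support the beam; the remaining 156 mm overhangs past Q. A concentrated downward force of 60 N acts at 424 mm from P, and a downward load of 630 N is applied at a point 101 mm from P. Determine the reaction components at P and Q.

ΣM about P: Q_y·309 − 60·424 − 630·101 = 0 → Q_y = 89070/309 = 288.252 ≈ 288.3 N.
ΣF_y = 0: P_y + 288.252 − 60 − 630 = 0 → P_y = 401.7 N.
ΣF_x = 0: no horizontal applied forces, so P_x = 0.

P_x = 0, P_y = 401.7 N, Q_y = 288.3 N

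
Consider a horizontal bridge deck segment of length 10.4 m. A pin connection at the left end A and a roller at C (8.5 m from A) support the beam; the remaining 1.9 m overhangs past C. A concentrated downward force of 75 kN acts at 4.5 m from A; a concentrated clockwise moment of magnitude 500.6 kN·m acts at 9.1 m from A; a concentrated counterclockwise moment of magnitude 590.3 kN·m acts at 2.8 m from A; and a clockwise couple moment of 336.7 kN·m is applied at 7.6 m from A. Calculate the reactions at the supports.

Moments about A: C_y·8.5 − 75·4.5 − 500.6 + 590.3 − 336.7 = 0 → C_y = 584.5/8.5 = 68.7647 ≈ 68.76 kN.
ΣF_y = 0: A_y + 68.7647 − 75 = 0 → A_y = 6.235 kN.
ΣF_x = 0: no horizontal applied forces, so A_x = 0.

A_x = 0, A_y = 6.235 kN, C_y = 68.76 kN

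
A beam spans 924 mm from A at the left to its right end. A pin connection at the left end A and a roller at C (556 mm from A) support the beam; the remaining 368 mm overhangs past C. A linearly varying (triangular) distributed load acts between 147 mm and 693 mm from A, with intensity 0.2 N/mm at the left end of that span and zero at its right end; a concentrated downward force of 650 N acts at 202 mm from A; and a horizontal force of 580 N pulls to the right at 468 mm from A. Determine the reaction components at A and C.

A_x = -580.0 N, A_y = 436.1 N, C_y = 268.5 N

Resultant of the triangular load: ½ × 0.2 × 546 = 54.6 N, acting at 329 mm from A (one-third of the span from the peak).
ΣM about A: C_y·556 − (½·0.2·546)·329 − 650·202 = 0 → C_y = 149263.4/556 = 268.459 ≈ 268.5 N.
ΣF_y = 0: A_y + 268.459 − ½·0.2·546 − 650 = 0 → A_y = 436.1 N.
ΣF_x = 0: A_x + 580 = 0 → A_x = -580.0 N.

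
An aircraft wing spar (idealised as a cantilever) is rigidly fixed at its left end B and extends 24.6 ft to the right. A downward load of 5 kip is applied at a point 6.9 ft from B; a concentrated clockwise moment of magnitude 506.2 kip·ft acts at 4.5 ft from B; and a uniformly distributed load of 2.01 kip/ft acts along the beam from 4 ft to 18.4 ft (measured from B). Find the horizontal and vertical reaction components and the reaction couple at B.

Resultant of the distributed load: 2.01 × 14.4 = 28.944 kip at 11.2 ft from B.
ΣF_x = 0: B_x = 0.
ΣF_y = 0: B_y − 5 − 2.01·14.4 = 0 → B_y = 33.94 kip.
ΣM about B: M_B − 5·6.9 − 506.2 − (2.01·14.4)·11.2 = 0 → M_B = 864.9 kip·ft.

B_x = 0, B_y = 33.94 kip, M_B = 864.9 kip·ft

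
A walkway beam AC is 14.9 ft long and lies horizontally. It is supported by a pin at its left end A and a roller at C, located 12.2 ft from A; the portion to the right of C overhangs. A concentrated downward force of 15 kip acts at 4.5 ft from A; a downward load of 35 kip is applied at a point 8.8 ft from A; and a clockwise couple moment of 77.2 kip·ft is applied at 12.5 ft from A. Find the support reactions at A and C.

ΣM about A: C_y·12.2 − 15·4.5 − 35·8.8 − 77.2 = 0 → C_y = 452.7/12.2 = 37.1066 ≈ 37.11 kip.
ΣF_y = 0: A_y + 37.1066 − 15 − 35 = 0 → A_y = 12.89 kip.
ΣF_x = 0: no horizontal applied forces, so A_x = 0.

A_x = 0, A_y = 12.89 kip, C_y = 37.11 kip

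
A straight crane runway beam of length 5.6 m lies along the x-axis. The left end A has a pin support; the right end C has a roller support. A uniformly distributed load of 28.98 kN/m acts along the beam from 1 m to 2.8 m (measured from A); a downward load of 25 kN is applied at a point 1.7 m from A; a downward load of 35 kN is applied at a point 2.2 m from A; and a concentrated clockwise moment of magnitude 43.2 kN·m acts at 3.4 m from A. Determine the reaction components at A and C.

Resultant of the distributed load: 28.98 × 1.8 = 52.164 kN at 1.9 m from A.
ΣM about A: C_y·5.6 − (28.98·1.8)·1.9 − 25·1.7 − 35·2.2 − 43.2 = 0 → C_y = 261.8116/5.6 = 46.7521 ≈ 46.75 kN.
ΣF_y = 0: A_y + 46.7521 − 28.98·1.8 − 25 − 35 = 0 → A_y = 65.41 kN.
ΣF_x = 0: no horizontal applied forces, so A_x = 0.

A_x = 0, A_y = 65.41 kN, C_y = 46.75 kN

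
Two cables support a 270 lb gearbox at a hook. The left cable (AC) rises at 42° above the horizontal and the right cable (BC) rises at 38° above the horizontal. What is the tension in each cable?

T_AC = 216.0 lb, T_BC = 203.7 lb

ΣF_x = 0: −T_AC·cos42° + T_BC·cos38° = 0 → T_BC = 0.943064·T_AC.
ΣF_y = 0: T_AC·sin42° + T_BC·sin38° = 270.
Substitute: T_AC·(0.669131 + 0.943064·0.615661) = 270 → T_AC = 216.045 ≈ 216.0 lb.
Then T_BC = 0.943064 × 216.045 = 203.7 lb.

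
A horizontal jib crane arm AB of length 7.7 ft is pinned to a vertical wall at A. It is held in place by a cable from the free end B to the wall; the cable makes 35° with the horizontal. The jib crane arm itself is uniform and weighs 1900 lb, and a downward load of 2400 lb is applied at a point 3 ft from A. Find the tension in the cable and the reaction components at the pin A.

T = 3287 lb, A_x = 2692 lb, A_y = 2415 lb

ΣM about A: T·sin35°·7.7 − 1900·3.85 − 2400·3 = 0 → T = 14515/(7.7·0.573576) = 3286.51 ≈ 3287 lb.
ΣF_x = 0: A_x − T·cos35° = 0 → A_x = 3286.51 × 0.819152 = 2692 lb.
ΣF_y = 0: A_y + T·sin35° − 1900 − 2400 = 0 → A_y = 4300 − 3286.51 × 0.573576 = 2415 lb.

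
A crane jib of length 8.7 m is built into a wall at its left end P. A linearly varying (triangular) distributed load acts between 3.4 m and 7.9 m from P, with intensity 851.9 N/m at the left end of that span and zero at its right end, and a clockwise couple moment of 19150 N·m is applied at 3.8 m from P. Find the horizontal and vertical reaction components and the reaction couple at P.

Resultant of the triangular load: ½ × 851.9 × 4.5 = 1916.775 N, acting at 4.9 m from P (one-third of the span from the peak).
ΣF_x = 0: P_x = 0.
ΣF_y = 0: P_y − ½·851.9·4.5 = 0 → P_y = 1917 N.
ΣM about P: M_P − (½·851.9·4.5)·4.9 − 19150 = 0 → M_P = 28540 N·m.

P_x = 0, P_y = 1917 N, M_P = 28540 N·m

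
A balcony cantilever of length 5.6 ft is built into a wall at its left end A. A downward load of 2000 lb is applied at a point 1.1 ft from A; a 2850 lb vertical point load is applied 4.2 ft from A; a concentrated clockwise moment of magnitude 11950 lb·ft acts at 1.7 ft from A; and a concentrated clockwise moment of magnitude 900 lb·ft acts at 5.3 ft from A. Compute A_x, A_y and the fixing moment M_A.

ΣF_x = 0: A_x = 0.
ΣF_y = 0: A_y − 2000 − 2850 = 0 → A_y = 4850 lb.
ΣM about A: M_A − 2000·1.1 − 2850·4.2 − 11950 − 900 = 0 → M_A = 27020 lb·ft.

A_x = 0, A_y = 4850 lb, M_A = 27020 lb·ft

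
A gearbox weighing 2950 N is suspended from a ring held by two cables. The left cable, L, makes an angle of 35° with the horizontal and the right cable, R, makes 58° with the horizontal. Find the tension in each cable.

ΣF_x = 0: −T_L·cos35° + T_R·cos58° = 0 → T_R = 1.54581·T_L.
ΣF_y = 0: T_L·sin35° + T_R·sin58° = 2950.
Substitute: T_L·(0.573576 + 1.54581·0.848048) = 2950 → T_L = 1565.4 ≈ 1565 N.
Then T_R = 1.54581 × 1565.4 = 2420 N.

T_L = 1565 N, T_R = 2420 N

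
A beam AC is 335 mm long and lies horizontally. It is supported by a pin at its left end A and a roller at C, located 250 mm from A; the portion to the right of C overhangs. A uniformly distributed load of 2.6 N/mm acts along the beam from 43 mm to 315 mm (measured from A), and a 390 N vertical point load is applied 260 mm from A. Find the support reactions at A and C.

A_x = 0, A_y = 185.2 N, C_y = 912.0 N

Resultant of the distributed load: 2.6 × 272 = 707.2 N at 179 mm from A.
ΣM about A: C_y·250 − (2.6·272)·179 − 390·260 = 0 → C_y = 227988.8/250 = 911.955 ≈ 912.0 N.
ΣF_y = 0: A_y + 911.955 − 2.6·272 − 390 = 0 → A_y = 185.2 N.
ΣF_x = 0: no horizontal applied forces, so A_x = 0.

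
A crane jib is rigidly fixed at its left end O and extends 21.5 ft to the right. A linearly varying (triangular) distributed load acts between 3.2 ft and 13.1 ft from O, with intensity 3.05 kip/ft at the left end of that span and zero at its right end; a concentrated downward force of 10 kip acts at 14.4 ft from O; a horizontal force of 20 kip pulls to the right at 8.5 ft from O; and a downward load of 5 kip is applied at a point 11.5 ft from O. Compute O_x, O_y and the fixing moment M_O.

Resultant of the triangular load: ½ × 3.05 × 9.9 = 15.0975 kip, acting at 6.5 ft from O (one-third of the span from the peak).
ΣF_x = 0: O_x + 20 = 0 → O_x = -20.00 kip.
ΣF_y = 0: O_y − ½·3.05·9.9 − 10 − 5 = 0 → O_y = 30.10 kip.
ΣM about O: M_O − (½·3.05·9.9)·6.5 − 10·14.4 − 5·11.5 = 0 → M_O = 299.6 kip·ft.

O_x = -20.00 kip, O_y = 30.10 kip, M_O = 299.6 kip·ft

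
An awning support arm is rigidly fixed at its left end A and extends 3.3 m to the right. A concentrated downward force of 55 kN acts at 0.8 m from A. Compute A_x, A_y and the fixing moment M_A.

A_x = 0, A_y = 55.00 kN, M_A = 44.00 kN·m

ΣF_x = 0: A_x = 0.
ΣF_y = 0: A_y − 55 = 0 → A_y = 55.00 kN.
ΣM about A: M_A − 55·0.8 = 0 → M_A = 44.00 kN·m.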